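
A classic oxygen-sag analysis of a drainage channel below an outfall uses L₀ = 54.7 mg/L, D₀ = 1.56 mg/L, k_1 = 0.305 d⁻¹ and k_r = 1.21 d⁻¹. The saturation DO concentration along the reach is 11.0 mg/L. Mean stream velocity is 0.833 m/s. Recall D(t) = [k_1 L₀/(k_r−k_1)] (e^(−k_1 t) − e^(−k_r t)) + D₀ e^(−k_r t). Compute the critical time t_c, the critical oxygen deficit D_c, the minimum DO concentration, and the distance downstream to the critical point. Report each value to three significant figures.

At the critical point dD/dt = 0, so k_1 L₀ e^(−k_1 t) = k_r D. Substituting D(t) from the Streeter–Phelps equation and solving for t gives
t_c = ln[(k_r/k_1)(1 − D₀(k_r−k_1)/(k_1 L₀))] / (k_r−k_1).
Here k_r−k_1 = 0.9050 d⁻¹ and 1 − D₀(k_r−k_1)/(k_1 L₀) = 1 − 1.56×0.9050/(0.305×54.7) = 0.9154, so
t_c = ln(3.967 × 0.9154) / 0.9050 = 1.290 / 0.9050 = 1.425 d.
L(t_c) = L₀ e^(−k_1 t_c) = 54.7 × 0.6475 = 35.42 mg/L, and at the critical point k_r D_c = k_1 L, so D_c = (0.305/1.21) × 35.42 = 8.928 mg/L.
Minimum DO = C_s − D_c = 11.0 − 8.928 = 2.072 mg/L.
x_c = v t_c = 0.833 m/s × 1.425 d × 86400 s/d = 102600 m ≈ 103 km.

t_c ≈ 1.43 d; D_c ≈ 8.93 mg/L; min DO ≈ 2.07 mg/L; x_c ≈ 103 km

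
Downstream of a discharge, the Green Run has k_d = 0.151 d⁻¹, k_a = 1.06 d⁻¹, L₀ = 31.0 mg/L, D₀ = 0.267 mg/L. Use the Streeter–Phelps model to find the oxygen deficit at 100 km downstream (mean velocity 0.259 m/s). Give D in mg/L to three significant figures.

Travel time t = x/v = 100 km / (0.259 m/s) = 100000 m / 0.259 m/s = 386100 s = 4.469 d.
k_d L₀/(k_a−k_d) = 0.151×31.0/(1.06−0.151) = 4.681/0.9090 = 5.150 mg/L.
e^(−k_d t) = e^(−0.151×4.469) = 0.5093; e^(−k_a t) = e^(−1.06×4.469) = 0.008766.
D = 5.150 × (0.5093 − 0.008766) + 0.267 × 0.008766 = 2.577 + 0.002341 = 2.580 mg/L.

D ≈ 2.58 mg/L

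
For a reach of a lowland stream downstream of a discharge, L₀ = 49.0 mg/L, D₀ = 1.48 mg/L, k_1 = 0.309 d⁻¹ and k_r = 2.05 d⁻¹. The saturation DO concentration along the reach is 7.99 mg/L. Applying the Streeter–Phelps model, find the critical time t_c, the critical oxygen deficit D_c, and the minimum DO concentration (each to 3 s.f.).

t_c ≈ 0.980 d; D_c ≈ 5.46 mg/L; min DO ≈ 2.53 mg/L

At the critical point dD/dt = 0, so k_1 L₀ e^(−k_1 t) = k_r D. Substituting D(t) from the Streeter–Phelps equation and solving for t gives
t_c = ln[(k_r/k_1)(1 − D₀(k_r−k_1)/(k_1 L₀))] / (k_r−k_1).
Here k_r−k_1 = 1.741 d⁻¹ and 1 − D₀(k_r−k_1)/(k_1 L₀) = 1 − 1.48×1.741/(0.309×49.0) = 0.8298, so
t_c = ln(6.634 × 0.8298) / 1.741 = 1.706 / 1.741 = 0.9797 d.
L(t_c) = L₀ e^(−k_1 t_c) = 49.0 × 0.7388 = 36.20 mg/L, and at the critical point k_r D_c = k_1 L, so D_c = (0.309/2.05) × 36.20 = 5.457 mg/L.
Minimum DO = C_s − D_c = 7.99 − 5.457 = 2.533 mg/L.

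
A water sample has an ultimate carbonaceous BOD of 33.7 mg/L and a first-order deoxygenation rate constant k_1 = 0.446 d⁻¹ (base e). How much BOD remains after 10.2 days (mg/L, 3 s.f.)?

L_t = L₀ e^(−k_1 t) = 33.7 × e^(−0.446×10.2) = 33.7 × 0.01058 = 0.3564 mg/L.

L ≈ 0.356 mg/L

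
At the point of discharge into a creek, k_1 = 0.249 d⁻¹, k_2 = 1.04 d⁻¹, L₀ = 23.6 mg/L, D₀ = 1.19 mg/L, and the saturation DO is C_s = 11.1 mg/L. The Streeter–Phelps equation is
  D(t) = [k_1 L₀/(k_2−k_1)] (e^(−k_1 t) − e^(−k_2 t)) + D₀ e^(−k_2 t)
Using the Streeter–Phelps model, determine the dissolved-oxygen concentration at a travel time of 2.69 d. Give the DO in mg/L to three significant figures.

DO ≈ 7.68 mg/L

k_1 L₀/(k_2−k_1) = 0.249×23.6/(1.04−0.249) = 5.876/0.7910 = 7.429 mg/L.
e^(−k_1 t) = e^(−0.249×2.690) = 0.5118; e^(−k_2 t) = e^(−1.04×2.690) = 0.06096.
D = 7.429 × (0.5118 − 0.06096) + 1.19 × 0.06096 = 3.349 + 0.07254 = 3.422 mg/L.
DO = C_s − D = 11.1 − 3.422 = 7.678 mg/L.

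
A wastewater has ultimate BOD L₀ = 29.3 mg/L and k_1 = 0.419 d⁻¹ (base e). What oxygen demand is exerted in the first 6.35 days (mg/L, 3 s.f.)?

y ≈ 27.3 mg/L

y_t = L₀(1 − e^(−k_1 t)) = 29.3 × (1 − e^(−0.419×6.35))
= 29.3 × (1 − 0.06990) = 29.3 × 0.9301 = 27.25 mg/L.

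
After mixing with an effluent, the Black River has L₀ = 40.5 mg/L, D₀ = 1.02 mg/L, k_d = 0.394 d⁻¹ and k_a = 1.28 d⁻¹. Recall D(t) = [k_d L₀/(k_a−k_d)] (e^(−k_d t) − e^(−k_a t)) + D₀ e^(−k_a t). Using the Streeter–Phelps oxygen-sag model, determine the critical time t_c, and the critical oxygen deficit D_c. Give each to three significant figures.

t_c = [1/(k_a−k_d)] ln[(k_a/k_d)(1 − D₀(k_a−k_d)/(k_d L₀))]
= [1/(1.28−0.394)] ln[(1.28/0.394)(1 − 1.02×0.8860/(0.394×40.5))]
= (1/0.8860) ln[3.249 × 0.9434] = 1.129 × ln(3.065) = 1.129 × 1.120 = 1.264 d.
D_c = (k_d/k_a) L₀ e^(−k_d t_c) = (0.394/1.28) × 40.5 × e^(−0.394×1.264) = 0.3078 × 40.5 × 0.6077 = 7.576 mg/L.

t_c ≈ 1.26 d; D_c ≈ 7.58 mg/L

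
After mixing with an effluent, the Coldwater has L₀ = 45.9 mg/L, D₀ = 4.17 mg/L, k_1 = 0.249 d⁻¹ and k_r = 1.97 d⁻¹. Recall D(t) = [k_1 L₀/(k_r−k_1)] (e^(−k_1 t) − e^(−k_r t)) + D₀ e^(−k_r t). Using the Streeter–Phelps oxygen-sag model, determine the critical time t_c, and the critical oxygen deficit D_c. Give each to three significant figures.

t_c ≈ 0.627 d; D_c ≈ 4.96 mg/L

With k_r/k_1 = 7.912 and 1 − D₀(k_r−k_1)/(k_1 L₀) = 0.3721,
t_c = ln(7.912 × 0.3721) / (1.97 − 0.249) = ln(2.944) / 1.721 = 1.080/1.721 = 0.6274 d.
D_c = (k_1/k_r) L₀ e^(−k_1 t_c) = (0.249/1.97) × 45.9 × e^(−0.249×0.6274) = 0.1264 × 45.9 × 0.8554 = 4.963 mg/L.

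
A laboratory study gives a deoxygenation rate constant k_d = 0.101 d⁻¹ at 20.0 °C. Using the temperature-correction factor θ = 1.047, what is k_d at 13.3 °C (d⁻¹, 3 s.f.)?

k_d ≈ 0.0742 d⁻¹

k_d(T₂) = k_d(T₁) · θ^(T₂−T₁) = 0.101 × 1.047^(13.3−20.0)
= 0.101 × 1.047^-6.70 = 0.101 × 0.7351 = 0.07425 d⁻¹.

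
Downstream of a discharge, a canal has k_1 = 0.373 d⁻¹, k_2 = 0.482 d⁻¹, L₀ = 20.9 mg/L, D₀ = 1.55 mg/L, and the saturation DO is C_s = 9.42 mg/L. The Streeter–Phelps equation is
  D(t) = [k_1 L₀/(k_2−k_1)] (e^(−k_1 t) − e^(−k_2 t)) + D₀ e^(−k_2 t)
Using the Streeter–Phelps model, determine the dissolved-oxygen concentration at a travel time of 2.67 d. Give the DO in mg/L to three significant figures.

k_1 L₀/(k_2−k_1) = 0.373×20.9/(0.482−0.373) = 7.796/0.1090 = 71.52 mg/L.
e^(−k_1 t) = e^(−0.373×2.670) = 0.3694; e^(−k_2 t) = e^(−0.482×2.670) = 0.2761.
D = 71.52 × (0.3694 − 0.2761) + 1.55 × 0.2761 = 6.671 + 0.4280 = 7.099 mg/L.
DO = C_s − D = 9.42 − 7.099 = 2.321 mg/L.

DO ≈ 2.32 mg/L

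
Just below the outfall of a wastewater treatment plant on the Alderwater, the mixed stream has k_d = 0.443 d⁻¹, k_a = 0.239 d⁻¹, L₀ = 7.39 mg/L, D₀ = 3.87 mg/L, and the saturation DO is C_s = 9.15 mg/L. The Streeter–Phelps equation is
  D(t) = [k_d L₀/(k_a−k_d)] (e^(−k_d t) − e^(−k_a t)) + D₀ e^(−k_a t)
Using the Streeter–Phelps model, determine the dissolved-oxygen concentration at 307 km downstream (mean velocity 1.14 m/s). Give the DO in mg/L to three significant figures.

Travel time t = x/v = 307 km / (1.14 m/s) = 307000 m / 1.14 m/s = 269300 s = 3.117 d.
k_d L₀/(k_a−k_d) = 0.443×7.39/(0.239−0.443) = 3.274/-0.2040 = -16.05 mg/L.
e^(−k_d t) = e^(−0.443×3.117) = 0.2514; e^(−k_a t) = e^(−0.239×3.117) = 0.4748.
D = -16.05 × (0.2514 − 0.4748) + 3.87 × 0.4748 = 3.585 + 1.837 = 5.422 mg/L.
DO = C_s − D = 9.15 − 5.422 = 3.728 mg/L.

DO ≈ 3.73 mg/L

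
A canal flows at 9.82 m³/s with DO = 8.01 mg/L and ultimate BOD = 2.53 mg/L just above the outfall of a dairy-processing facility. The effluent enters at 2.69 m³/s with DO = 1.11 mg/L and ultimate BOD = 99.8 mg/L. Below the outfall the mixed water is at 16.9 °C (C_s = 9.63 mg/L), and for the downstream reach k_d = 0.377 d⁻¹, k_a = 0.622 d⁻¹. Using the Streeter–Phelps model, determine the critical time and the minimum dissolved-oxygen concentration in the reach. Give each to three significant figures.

Mixed DO = (9.82×8.01 + 2.69×1.11)/(9.82+2.69) = 81.64/12.51 = 6.526 mg/L.
Mixed L₀ = (9.82×2.53 + 2.69×99.8)/(12.51) = 293.3/12.51 = 23.45 mg/L.
Initial deficit D₀ = C_s − DO₀ = 9.63 − 6.526 = 3.104 mg/L.
t_c = (1/0.2450) ln[(0.622/0.377)(1 − 3.104×0.2450/(0.377×23.45))] = 4.082 × ln(1.508) = 1.676 d.
D_c = (0.377/0.622) × 23.45 × e^(−0.377×1.676) = 0.6061 × 23.45 × 0.5315 = 7.553 mg/L.
Minimum DO = 9.63 − 7.553 = 2.077 mg/L.

t_c ≈ 1.68 d; minimum DO ≈ 2.08 mg/L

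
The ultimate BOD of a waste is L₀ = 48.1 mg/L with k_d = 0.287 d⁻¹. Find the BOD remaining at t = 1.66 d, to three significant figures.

L_t = L₀ e^(−k_d t) = 48.1 × e^(−0.287×1.66) = 48.1 × 0.6210 = 29.87 mg/L.

L ≈ 29.9 mg/L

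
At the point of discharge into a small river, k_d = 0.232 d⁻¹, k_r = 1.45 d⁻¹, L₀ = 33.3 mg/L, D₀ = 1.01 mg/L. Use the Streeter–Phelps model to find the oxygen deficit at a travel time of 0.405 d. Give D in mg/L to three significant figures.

k_d L₀/(k_r−k_d) = 0.232×33.3/(1.45−0.232) = 7.726/1.218 = 6.343 mg/L.
e^(−k_d t) = e^(−0.232×0.4050) = 0.9103; e^(−k_r t) = e^(−1.45×0.4050) = 0.5559.
D = 6.343 × (0.9103 − 0.5559) + 1.01 × 0.5559 = 2.248 + 0.5614 = 2.810 mg/L.

D ≈ 2.81 mg/L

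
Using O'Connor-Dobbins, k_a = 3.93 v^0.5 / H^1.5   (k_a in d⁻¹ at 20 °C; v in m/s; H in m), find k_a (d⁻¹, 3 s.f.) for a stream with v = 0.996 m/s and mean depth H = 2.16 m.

k_a ≈ 1.24 d⁻¹

k_a = 3.93 × 0.996^0.5 / 2.16^1.5 = 3.93 × 0.9980 / 3.175 = 1.235 d⁻¹.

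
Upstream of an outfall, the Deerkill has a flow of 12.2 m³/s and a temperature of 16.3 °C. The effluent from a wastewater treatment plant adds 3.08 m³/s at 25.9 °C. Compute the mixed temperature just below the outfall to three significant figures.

Flow-weighted mixing: C = (Q_r C_r + Q_w C_w)/(Q_r + Q_w)
= (12.2×16.3 + 3.08×25.9)/(12.2 + 3.08) = 278.6/15.28 = 18.24 °C.

18.2 °C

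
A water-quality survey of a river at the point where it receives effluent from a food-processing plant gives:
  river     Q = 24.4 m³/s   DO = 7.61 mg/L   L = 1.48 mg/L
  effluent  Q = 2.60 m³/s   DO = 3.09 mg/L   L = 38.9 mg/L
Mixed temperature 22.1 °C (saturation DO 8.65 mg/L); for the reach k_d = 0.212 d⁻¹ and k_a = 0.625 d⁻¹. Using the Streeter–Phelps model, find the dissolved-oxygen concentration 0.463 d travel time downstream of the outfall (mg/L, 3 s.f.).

DO ≈ 7.13 mg/L

Mixed DO = (24.4×7.61 + 2.60×3.09)/(24.4+2.60) = 193.7/27.00 = 7.175 mg/L.
Mixed L₀ = (24.4×1.48 + 2.60×38.9)/(27.00) = 137.3/27.00 = 5.083 mg/L.
Initial deficit D₀ = C_s − DO₀ = 8.65 − 7.175 = 1.475 mg/L.
D(0.463) = [0.212×5.083/(0.625−0.212)](e^(−0.212×0.463) − e^(−0.625×0.463)) + 1.475 e^(−0.625×0.463)
= 2.609 × (0.9065 − 0.7487) + 1.475 × 0.7487 = 1.516 mg/L.
DO = 8.65 − 1.516 = 7.134 mg/L.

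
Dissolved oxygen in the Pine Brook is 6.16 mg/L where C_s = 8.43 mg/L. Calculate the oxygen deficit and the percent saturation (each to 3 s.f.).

D = C_s − C = 8.43 − 6.16 = 2.27 mg/L.
% saturation = 6.16/8.43 × 100 = 73.1 %.

D ≈ 2.27 mg/L; 73.1 % saturation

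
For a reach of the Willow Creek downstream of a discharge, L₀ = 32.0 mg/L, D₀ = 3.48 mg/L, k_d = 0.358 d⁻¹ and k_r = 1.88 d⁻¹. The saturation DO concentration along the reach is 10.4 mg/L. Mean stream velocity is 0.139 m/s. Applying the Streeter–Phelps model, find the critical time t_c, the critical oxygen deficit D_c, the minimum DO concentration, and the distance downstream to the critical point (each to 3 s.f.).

t_c ≈ 0.682 d; D_c ≈ 4.77 mg/L; min DO ≈ 5.63 mg/L; x_c ≈ 8.19 km

With k_r/k_d = 5.251 and 1 − D₀(k_r−k_d)/(k_d L₀) = 0.5377,
t_c = ln(5.251 × 0.5377) / (1.88 − 0.358) = ln(2.823) / 1.522 = 1.038/1.522 = 0.6820 d.
D_c = (k_d/k_r) L₀ e^(−k_d t_c) = (0.358/1.88) × 32.0 × e^(−0.358×0.6820) = 0.1904 × 32.0 × 0.7834 = 4.774 mg/L.
Minimum DO = C_s − D_c = 10.4 − 4.774 = 5.626 mg/L.
x_c = v t_c = 0.139 m/s × 0.6820 d × 86400 s/d = 8190 m ≈ 8.19 km.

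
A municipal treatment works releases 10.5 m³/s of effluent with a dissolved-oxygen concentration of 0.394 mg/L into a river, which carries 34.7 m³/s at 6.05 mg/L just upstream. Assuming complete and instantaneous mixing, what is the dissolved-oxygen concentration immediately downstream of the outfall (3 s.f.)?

4.74 mg/L

Flow-weighted mixing: C = (Q_r C_r + Q_w C_w)/(Q_r + Q_w)
= (34.7×6.05 + 10.5×0.394)/(34.7 + 10.5) = 214.1/45.20 = 4.736 mg/L.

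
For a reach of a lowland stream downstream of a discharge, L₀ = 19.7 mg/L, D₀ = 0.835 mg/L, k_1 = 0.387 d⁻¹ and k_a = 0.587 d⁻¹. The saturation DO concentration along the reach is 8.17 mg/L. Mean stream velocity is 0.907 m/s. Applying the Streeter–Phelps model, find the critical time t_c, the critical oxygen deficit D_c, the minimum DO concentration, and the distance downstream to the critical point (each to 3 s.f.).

t_c ≈ 1.97 d; D_c ≈ 6.05 mg/L; min DO ≈ 2.12 mg/L; x_c ≈ 155 km

t_c = [1/(k_a−k_1)] ln[(k_a/k_1)(1 − D₀(k_a−k_1)/(k_1 L₀))]
= [1/(0.587−0.387)] ln[(0.587/0.387)(1 − 0.835×0.2000/(0.387×19.7))]
= (1/0.2000) ln[1.517 × 0.9781] = 5.000 × ln(1.484) = 5.000 × 0.3945 = 1.972 d.
D_c = (k_1/k_a) L₀ e^(−k_1 t_c) = (0.387/0.587) × 19.7 × e^(−0.387×1.972) = 0.6593 × 19.7 × 0.4661 = 6.054 mg/L.
Minimum DO = C_s − D_c = 8.17 − 6.054 = 2.116 mg/L.
x_c = v t_c = 0.907 m/s × 1.972 d × 86400 s/d = 154600 m ≈ 155 km.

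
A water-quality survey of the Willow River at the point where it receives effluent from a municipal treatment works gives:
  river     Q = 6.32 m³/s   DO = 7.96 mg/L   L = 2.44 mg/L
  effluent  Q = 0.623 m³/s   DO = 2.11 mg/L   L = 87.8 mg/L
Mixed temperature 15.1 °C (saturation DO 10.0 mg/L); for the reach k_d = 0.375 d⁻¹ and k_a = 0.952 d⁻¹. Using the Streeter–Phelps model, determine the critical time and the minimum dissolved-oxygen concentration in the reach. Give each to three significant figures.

Mixed DO = (6.32×7.96 + 0.623×2.11)/(6.32+0.623) = 51.62/6.943 = 7.435 mg/L.
Mixed L₀ = (6.32×2.44 + 0.623×87.8)/(6.943) = 70.12/6.943 = 10.10 mg/L.
Initial deficit D₀ = C_s − DO₀ = 10.0 − 7.435 = 2.565 mg/L.
t_c = (1/0.5770) ln[(0.952/0.375)(1 − 2.565×0.5770/(0.375×10.10))] = 1.733 × ln(1.547) = 0.7558 d.
D_c = (0.375/0.952) × 10.10 × e^(−0.375×0.7558) = 0.3939 × 10.10 × 0.7532 = 2.996 mg/L.
Minimum DO = 10.0 − 2.996 = 7.004 mg/L.

t_c ≈ 0.756 d; minimum DO ≈ 7.00 mg/L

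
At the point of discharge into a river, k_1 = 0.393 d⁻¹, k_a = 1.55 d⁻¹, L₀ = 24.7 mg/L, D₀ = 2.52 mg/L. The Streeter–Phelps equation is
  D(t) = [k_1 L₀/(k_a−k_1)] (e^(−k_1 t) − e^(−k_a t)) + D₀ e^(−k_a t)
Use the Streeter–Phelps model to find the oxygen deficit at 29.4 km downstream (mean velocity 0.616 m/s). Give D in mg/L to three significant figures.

D ≈ 4.26 mg/L

Travel time t = x/v = 29.4 km / (0.616 m/s) = 29400 m / 0.616 m/s = 47730 s = 0.5524 d.
k_1 L₀/(k_a−k_1) = 0.393×24.7/(1.55−0.393) = 9.707/1.157 = 8.390 mg/L.
e^(−k_1 t) = e^(−0.393×0.5524) = 0.8049; e^(−k_a t) = e^(−1.55×0.5524) = 0.4248.
D = 8.390 × (0.8049 − 0.4248) + 2.52 × 0.4248 = 3.189 + 1.070 = 4.259 mg/L.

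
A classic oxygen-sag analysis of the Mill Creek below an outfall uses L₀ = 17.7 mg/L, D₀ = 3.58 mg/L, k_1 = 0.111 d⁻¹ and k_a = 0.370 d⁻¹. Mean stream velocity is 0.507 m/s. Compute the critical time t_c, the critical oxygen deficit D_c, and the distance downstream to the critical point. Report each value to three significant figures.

With k_a/k_1 = 3.333 and 1 − D₀(k_a−k_1)/(k_1 L₀) = 0.5281,
t_c = ln(3.333 × 0.5281) / (0.370 − 0.111) = ln(1.760) / 0.2590 = 0.5654/0.2590 = 2.183 d.
L(t_c) = L₀ e^(−k_1 t_c) = 17.7 × 0.7848 = 13.89 mg/L, and at the critical point k_a D_c = k_1 L, so D_c = (0.111/0.370) × 13.89 = 4.167 mg/L.
x_c = v t_c = 0.507 m/s × 2.183 d × 86400 s/d = 95630 m ≈ 95.6 km.

t_c ≈ 2.18 d; D_c ≈ 4.17 mg/L; x_c ≈ 95.6 km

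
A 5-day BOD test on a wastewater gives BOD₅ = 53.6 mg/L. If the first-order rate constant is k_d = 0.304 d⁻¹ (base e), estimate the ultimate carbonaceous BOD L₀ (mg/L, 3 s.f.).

BOD₅ = L₀(1 − e^(−5k_d)) ⇒ L₀ = BOD₅ / (1 − e^(−5×0.304))
= 53.6 / (1 − 0.2187) = 53.6 / 0.7813 = 68.60 mg/L.

L₀ ≈ 68.6 mg/L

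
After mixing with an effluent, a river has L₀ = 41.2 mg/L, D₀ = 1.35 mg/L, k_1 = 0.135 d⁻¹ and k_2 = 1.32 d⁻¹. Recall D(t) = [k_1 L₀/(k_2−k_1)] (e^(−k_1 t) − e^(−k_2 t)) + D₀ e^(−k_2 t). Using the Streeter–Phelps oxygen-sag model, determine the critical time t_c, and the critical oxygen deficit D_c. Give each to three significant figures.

With k_2/k_1 = 9.778 and 1 − D₀(k_2−k_1)/(k_1 L₀) = 0.7124,
t_c = ln(9.778 × 0.7124) / (1.32 − 0.135) = ln(6.965) / 1.185 = 1.941/1.185 = 1.638 d.
L(t_c) = L₀ e^(−k_1 t_c) = 41.2 × 0.8016 = 33.03 mg/L, and at the critical point k_2 D_c = k_1 L, so D_c = (0.135/1.32) × 33.03 = 3.378 mg/L.

t_c ≈ 1.64 d; D_c ≈ 3.38 mg/L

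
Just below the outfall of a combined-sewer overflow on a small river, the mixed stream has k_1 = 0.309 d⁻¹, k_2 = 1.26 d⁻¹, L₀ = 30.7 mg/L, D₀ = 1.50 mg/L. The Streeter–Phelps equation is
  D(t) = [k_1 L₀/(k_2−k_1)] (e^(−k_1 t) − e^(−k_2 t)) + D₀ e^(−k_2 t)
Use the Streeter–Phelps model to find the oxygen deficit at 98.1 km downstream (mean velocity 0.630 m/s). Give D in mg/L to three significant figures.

Travel time t = x/v = 98.1 km / (0.630 m/s) = 98100 m / 0.630 m/s = 155700 s = 1.802 d.
k_1 L₀/(k_2−k_1) = 0.309×30.7/(1.26−0.309) = 9.486/0.9510 = 9.975 mg/L.
e^(−k_1 t) = e^(−0.309×1.802) = 0.5730; e^(−k_2 t) = e^(−1.26×1.802) = 0.1032.
D = 9.975 × (0.5730 − 0.1032) + 1.50 × 0.1032 = 4.686 + 0.1548 = 4.841 mg/L.

D ≈ 4.84 mg/L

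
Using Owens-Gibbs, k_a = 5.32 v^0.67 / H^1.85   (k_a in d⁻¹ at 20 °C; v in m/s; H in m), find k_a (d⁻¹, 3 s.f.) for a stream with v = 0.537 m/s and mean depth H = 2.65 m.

k_a ≈ 0.578 d⁻¹

k_a = 5.32 × 0.537^0.67 / 2.65^1.85 = 5.32 × 0.6593 / 6.067 = 0.5781 d⁻¹.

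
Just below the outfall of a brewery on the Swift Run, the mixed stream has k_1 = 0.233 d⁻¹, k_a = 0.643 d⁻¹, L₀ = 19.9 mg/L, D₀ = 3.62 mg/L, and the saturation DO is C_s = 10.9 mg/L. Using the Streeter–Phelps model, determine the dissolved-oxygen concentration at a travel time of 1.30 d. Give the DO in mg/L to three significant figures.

DO ≈ 5.88 mg/L

k_1 L₀/(k_a−k_1) = 0.233×19.9/(0.643−0.233) = 4.637/0.4100 = 11.31 mg/L.
e^(−k_1 t) = e^(−0.233×1.300) = 0.7387; e^(−k_a t) = e^(−0.643×1.300) = 0.4335.
D = 11.31 × (0.7387 − 0.4335) + 3.62 × 0.4335 = 3.451 + 1.569 = 5.021 mg/L.
DO = C_s − D = 10.9 − 5.021 = 5.879 mg/L.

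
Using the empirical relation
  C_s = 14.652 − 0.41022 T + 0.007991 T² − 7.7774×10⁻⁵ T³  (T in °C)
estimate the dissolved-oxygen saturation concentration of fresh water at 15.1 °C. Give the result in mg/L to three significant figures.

C_s ≈ 10.0 mg/L

C_s = 14.652 − 0.41022×15.1 + 0.007991×15.1² − 7.7774×10⁻⁵×15.1³ = 10.01 mg/L.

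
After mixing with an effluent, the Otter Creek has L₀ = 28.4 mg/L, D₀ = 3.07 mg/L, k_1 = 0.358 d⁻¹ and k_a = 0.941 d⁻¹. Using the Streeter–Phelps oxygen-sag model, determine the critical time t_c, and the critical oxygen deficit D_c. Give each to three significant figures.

At the critical point dD/dt = 0, so k_1 L₀ e^(−k_1 t) = k_a D. Substituting D(t) from the Streeter–Phelps equation and solving for t gives
t_c = ln[(k_a/k_1)(1 − D₀(k_a−k_1)/(k_1 L₀))] / (k_a−k_1).
Here k_a−k_1 = 0.5830 d⁻¹ and 1 − D₀(k_a−k_1)/(k_1 L₀) = 1 − 3.07×0.5830/(0.358×28.4) = 0.8240, so
t_c = ln(2.628 × 0.8240) / 0.5830 = 0.7728 / 0.5830 = 1.326 d.
L(t_c) = L₀ e^(−k_1 t_c) = 28.4 × 0.6222 = 17.67 mg/L, and at the critical point k_a D_c = k_1 L, so D_c = (0.358/0.941) × 17.67 = 6.722 mg/L.

t_c ≈ 1.33 d; D_c ≈ 6.72 mg/L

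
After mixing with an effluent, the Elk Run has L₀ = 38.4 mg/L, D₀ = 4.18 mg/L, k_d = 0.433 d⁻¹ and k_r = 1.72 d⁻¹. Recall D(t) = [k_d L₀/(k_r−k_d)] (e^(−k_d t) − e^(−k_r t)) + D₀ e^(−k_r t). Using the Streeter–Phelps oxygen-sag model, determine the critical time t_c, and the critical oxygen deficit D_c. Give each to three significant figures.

t_c = [1/(k_r−k_d)] ln[(k_r/k_d)(1 − D₀(k_r−k_d)/(k_d L₀))]
= [1/(1.72−0.433)] ln[(1.72/0.433)(1 − 4.18×1.287/(0.433×38.4))]
= (1/1.287) ln[3.972 × 0.6765] = 0.7770 × ln(2.687) = 0.7770 × 0.9885 = 0.7680 d.
L(t_c) = L₀ e^(−k_d t_c) = 38.4 × 0.7171 = 27.54 mg/L, and at the critical point k_r D_c = k_d L, so D_c = (0.433/1.72) × 27.54 = 6.932 mg/L.

t_c ≈ 0.768 d; D_c ≈ 6.93 mg/L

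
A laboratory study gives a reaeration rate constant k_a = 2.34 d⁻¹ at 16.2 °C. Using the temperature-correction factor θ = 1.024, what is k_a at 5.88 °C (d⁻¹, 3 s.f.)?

k_a ≈ 1.83 d⁻¹

k_a(T₂) = k_a(T₁) · θ^(T₂−T₁) = 2.34 × 1.024^(5.88−16.2)
= 2.34 × 1.024^-10.3 = 2.34 × 0.7829 = 1.832 d⁻¹.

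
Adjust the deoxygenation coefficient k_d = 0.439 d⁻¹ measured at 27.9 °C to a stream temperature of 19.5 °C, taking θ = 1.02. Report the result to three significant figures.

k_d(T₂) = k_d(T₁) · θ^(T₂−T₁) = 0.439 × 1.02^(19.5−27.9)
= 0.439 × 1.02^-8.40 = 0.439 × 0.8468 = 0.3717 d⁻¹.

k_d ≈ 0.372 d⁻¹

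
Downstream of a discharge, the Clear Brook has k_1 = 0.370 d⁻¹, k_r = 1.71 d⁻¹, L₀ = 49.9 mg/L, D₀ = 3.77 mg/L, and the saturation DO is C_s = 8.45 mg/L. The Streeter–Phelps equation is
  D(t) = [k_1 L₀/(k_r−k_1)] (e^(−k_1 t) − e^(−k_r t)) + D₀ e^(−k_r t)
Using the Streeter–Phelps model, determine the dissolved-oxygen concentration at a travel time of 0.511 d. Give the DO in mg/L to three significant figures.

k_1 L₀/(k_r−k_1) = 0.370×49.9/(1.71−0.370) = 18.46/1.340 = 13.78 mg/L.
e^(−k_1 t) = e^(−0.370×0.5110) = 0.8277; e^(−k_r t) = e^(−1.71×0.5110) = 0.4174.
D = 13.78 × (0.8277 − 0.4174) + 3.77 × 0.4174 = 5.654 + 1.573 = 7.228 mg/L.
DO = C_s − D = 8.45 − 7.228 = 1.222 mg/L.

DO ≈ 1.22 mg/L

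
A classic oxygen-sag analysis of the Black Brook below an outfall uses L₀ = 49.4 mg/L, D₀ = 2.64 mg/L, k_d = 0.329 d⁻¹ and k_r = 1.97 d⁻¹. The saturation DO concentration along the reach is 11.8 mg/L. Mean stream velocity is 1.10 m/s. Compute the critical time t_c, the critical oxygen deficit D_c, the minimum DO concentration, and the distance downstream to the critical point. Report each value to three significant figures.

At the critical point dD/dt = 0, so k_d L₀ e^(−k_d t) = k_r D. Substituting D(t) from the Streeter–Phelps equation and solving for t gives
t_c = ln[(k_r/k_d)(1 − D₀(k_r−k_d)/(k_d L₀))] / (k_r−k_d).
Here k_r−k_d = 1.641 d⁻¹ and 1 − D₀(k_r−k_d)/(k_d L₀) = 1 − 2.64×1.641/(0.329×49.4) = 0.7334, so
t_c = ln(5.988 × 0.7334) / 1.641 = 1.480 / 1.641 = 0.9017 d.
D_c = (k_d/k_r) L₀ e^(−k_d t_c) = (0.329/1.97) × 49.4 × e^(−0.329×0.9017) = 0.1670 × 49.4 × 0.7433 = 6.132 mg/L.
Minimum DO = C_s − D_c = 11.8 − 6.132 = 5.668 mg/L.
x_c = v t_c = 1.10 m/s × 0.9017 d × 86400 s/d = 85700 m ≈ 85.7 km.

t_c ≈ 0.902 d; D_c ≈ 6.13 mg/L; min DO ≈ 5.67 mg/L; x_c ≈ 85.7 km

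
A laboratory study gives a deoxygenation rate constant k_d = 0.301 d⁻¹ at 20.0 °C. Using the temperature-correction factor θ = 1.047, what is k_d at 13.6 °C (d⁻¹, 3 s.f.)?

k_d(T₂) = k_d(T₁) · θ^(T₂−T₁) = 0.301 × 1.047^(13.6−20.0)
= 0.301 × 1.047^-6.40 = 0.301 × 0.7453 = 0.2243 d⁻¹.

k_d ≈ 0.224 d⁻¹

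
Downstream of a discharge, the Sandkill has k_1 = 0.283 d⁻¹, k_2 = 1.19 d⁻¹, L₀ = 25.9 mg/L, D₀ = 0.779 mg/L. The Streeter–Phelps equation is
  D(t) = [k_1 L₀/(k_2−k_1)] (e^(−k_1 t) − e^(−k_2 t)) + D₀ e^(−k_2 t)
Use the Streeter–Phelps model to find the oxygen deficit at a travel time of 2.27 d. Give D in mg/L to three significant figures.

k_1 L₀/(k_2−k_1) = 0.283×25.9/(1.19−0.283) = 7.330/0.9070 = 8.081 mg/L.
e^(−k_1 t) = e^(−0.283×2.270) = 0.5260; e^(−k_2 t) = e^(−1.19×2.270) = 0.06712.
D = 8.081 × (0.5260 − 0.06712) + 0.779 × 0.06712 = 3.709 + 0.05229 = 3.761 mg/L.

D ≈ 3.76 mg/L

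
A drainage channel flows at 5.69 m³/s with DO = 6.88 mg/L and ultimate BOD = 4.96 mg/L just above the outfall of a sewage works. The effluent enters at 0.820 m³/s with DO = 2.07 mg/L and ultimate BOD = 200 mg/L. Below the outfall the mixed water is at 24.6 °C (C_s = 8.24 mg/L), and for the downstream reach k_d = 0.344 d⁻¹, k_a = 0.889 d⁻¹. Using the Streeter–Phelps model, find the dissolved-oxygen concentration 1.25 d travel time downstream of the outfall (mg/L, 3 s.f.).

Mixed DO = (5.69×6.88 + 0.820×2.07)/(5.69+0.820) = 40.84/6.510 = 6.274 mg/L.
Mixed L₀ = (5.69×4.96 + 0.820×200)/(6.510) = 192.2/6.510 = 29.53 mg/L.
Initial deficit D₀ = C_s − DO₀ = 8.24 − 6.274 = 1.966 mg/L.
D(1.25) = [0.344×29.53/(0.889−0.344)](e^(−0.344×1.25) − e^(−0.889×1.25)) + 1.966 e^(−0.889×1.25)
= 18.64 × (0.6505 − 0.3291) + 1.966 × 0.3291 = 6.636 mg/L.
DO = 8.24 − 6.636 = 1.604 mg/L.

DO ≈ 1.60 mg/L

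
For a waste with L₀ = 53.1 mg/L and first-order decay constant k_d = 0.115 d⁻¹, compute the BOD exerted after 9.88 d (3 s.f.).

y ≈ 36.1 mg/L

y_t = L₀(1 − e^(−k_d t)) = 53.1 × (1 − e^(−0.115×9.88))
= 53.1 × (1 − 0.3210) = 53.1 × 0.6790 = 36.05 mg/L.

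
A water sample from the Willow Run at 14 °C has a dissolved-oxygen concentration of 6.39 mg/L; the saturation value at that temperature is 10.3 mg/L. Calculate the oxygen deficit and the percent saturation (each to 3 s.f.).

D ≈ 3.91 mg/L; 62.0 % saturation

D = C_s − C = 10.3 − 6.39 = 3.91 mg/L.
% saturation = 6.39/10.3 × 100 = 62.0 %.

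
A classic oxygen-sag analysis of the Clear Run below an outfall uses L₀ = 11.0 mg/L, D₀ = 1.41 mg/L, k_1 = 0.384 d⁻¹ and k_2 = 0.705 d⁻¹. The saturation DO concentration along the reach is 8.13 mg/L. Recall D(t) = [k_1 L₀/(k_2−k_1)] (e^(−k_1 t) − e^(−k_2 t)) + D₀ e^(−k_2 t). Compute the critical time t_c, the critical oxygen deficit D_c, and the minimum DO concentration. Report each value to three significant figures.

t_c ≈ 1.54 d; D_c ≈ 3.32 mg/L; min DO ≈ 4.81 mg/L

With k_2/k_1 = 1.836 and 1 − D₀(k_2−k_1)/(k_1 L₀) = 0.8928,
t_c = ln(1.836 × 0.8928) / (0.705 − 0.384) = ln(1.639) / 0.3210 = 0.4942/0.3210 = 1.540 d.
D_c = (k_1/k_2) L₀ e^(−k_1 t_c) = (0.384/0.705) × 11.0 × e^(−0.384×1.540) = 0.5447 × 11.0 × 0.5537 = 3.317 mg/L.
Minimum DO = C_s − D_c = 8.13 − 3.317 = 4.813 mg/L.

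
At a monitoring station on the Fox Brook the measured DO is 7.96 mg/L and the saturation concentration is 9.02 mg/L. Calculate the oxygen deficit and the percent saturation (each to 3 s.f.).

D = C_s − C = 9.02 − 7.96 = 1.06 mg/L.
% saturation = 7.96/9.02 × 100 = 88.2 %.

D ≈ 1.06 mg/L; 88.2 % saturation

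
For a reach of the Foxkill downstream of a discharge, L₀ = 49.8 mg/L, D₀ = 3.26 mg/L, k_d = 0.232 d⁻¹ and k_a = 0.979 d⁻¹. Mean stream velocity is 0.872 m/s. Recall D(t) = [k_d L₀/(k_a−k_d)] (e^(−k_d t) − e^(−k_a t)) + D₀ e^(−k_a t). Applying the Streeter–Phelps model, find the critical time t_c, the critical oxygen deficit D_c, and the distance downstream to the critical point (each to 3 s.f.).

At the critical point dD/dt = 0, so k_d L₀ e^(−k_d t) = k_a D. Substituting D(t) from the Streeter–Phelps equation and solving for t gives
t_c = ln[(k_a/k_d)(1 − D₀(k_a−k_d)/(k_d L₀))] / (k_a−k_d).
Here k_a−k_d = 0.7470 d⁻¹ and 1 − D₀(k_a−k_d)/(k_d L₀) = 1 − 3.26×0.7470/(0.232×49.8) = 0.7892, so
t_c = ln(4.220 × 0.7892) / 0.7470 = 1.203 / 0.7470 = 1.611 d.
L(t_c) = L₀ e^(−k_d t_c) = 49.8 × 0.6882 = 34.27 mg/L, and at the critical point k_a D_c = k_d L, so D_c = (0.232/0.979) × 34.27 = 8.122 mg/L.
x_c = v t_c = 0.872 m/s × 1.611 d × 86400 s/d = 121300 m ≈ 121 km.

t_c ≈ 1.61 d; D_c ≈ 8.12 mg/L; x_c ≈ 121 km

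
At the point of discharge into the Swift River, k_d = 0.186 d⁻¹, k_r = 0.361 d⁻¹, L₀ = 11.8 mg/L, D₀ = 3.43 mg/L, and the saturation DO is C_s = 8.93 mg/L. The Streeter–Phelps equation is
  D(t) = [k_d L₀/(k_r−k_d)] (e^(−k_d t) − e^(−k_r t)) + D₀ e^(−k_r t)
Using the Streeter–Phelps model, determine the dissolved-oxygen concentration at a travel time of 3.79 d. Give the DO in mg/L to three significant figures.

DO ≈ 5.05 mg/L

k_d L₀/(k_r−k_d) = 0.186×11.8/(0.361−0.186) = 2.195/0.1750 = 12.54 mg/L.
e^(−k_d t) = e^(−0.186×3.790) = 0.4941; e^(−k_r t) = e^(−0.361×3.790) = 0.2546.
D = 12.54 × (0.4941 − 0.2546) + 3.43 × 0.2546 = 3.005 + 0.8732 = 3.878 mg/L.
DO = C_s − D = 8.93 − 3.878 = 5.052 mg/L.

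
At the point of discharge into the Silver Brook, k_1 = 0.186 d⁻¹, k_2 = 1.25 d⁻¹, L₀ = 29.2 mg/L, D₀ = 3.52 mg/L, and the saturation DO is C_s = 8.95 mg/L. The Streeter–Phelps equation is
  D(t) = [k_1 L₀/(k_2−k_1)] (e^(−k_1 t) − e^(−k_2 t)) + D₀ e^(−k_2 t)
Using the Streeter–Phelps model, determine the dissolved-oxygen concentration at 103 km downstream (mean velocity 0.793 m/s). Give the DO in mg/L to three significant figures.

DO ≈ 5.33 mg/L

Travel time t = x/v = 103 km / (0.793 m/s) = 103000 m / 0.793 m/s = 129900 s = 1.503 d.
k_1 L₀/(k_2−k_1) = 0.186×29.2/(1.25−0.186) = 5.431/1.064 = 5.105 mg/L.
e^(−k_1 t) = e^(−0.186×1.503) = 0.7561; e^(−k_2 t) = e^(−1.25×1.503) = 0.1527.
D = 5.105 × (0.7561 − 0.1527) + 3.52 × 0.1527 = 3.080 + 0.5376 = 3.617 mg/L.
DO = C_s − D = 8.95 − 3.617 = 5.333 mg/L.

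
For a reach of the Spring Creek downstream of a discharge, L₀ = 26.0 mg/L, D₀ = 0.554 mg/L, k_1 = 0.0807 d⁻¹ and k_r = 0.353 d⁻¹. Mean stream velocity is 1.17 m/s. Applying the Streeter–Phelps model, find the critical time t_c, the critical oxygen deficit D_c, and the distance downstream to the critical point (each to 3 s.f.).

t_c ≈ 5.15 d; D_c ≈ 3.92 mg/L; x_c ≈ 520 km

t_c = [1/(k_r−k_1)] ln[(k_r/k_1)(1 − D₀(k_r−k_1)/(k_1 L₀))]
= [1/(0.353−0.0807)] ln[(0.353/0.0807)(1 − 0.554×0.2723/(0.0807×26.0))]
= (1/0.2723) ln[4.374 × 0.9281] = 3.672 × ln(4.060) = 3.672 × 1.401 = 5.145 d.
L(t_c) = L₀ e^(−k_1 t_c) = 26.0 × 0.6602 = 17.16 mg/L, and at the critical point k_r D_c = k_1 L, so D_c = (0.0807/0.353) × 17.16 = 3.924 mg/L.
x_c = v t_c = 1.17 m/s × 5.145 d × 86400 s/d = 520100 m ≈ 520 km.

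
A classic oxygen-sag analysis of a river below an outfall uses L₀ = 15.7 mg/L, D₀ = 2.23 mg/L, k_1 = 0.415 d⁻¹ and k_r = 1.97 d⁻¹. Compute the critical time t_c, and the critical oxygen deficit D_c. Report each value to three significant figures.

t_c ≈ 0.513 d; D_c ≈ 2.67 mg/L

t_c = [1/(k_r−k_1)] ln[(k_r/k_1)(1 − D₀(k_r−k_1)/(k_1 L₀))]
= [1/(1.97−0.415)] ln[(1.97/0.415)(1 − 2.23×1.555/(0.415×15.7))]
= (1/1.555) ln[4.747 × 0.4678] = 0.6431 × ln(2.221) = 0.6431 × 0.7978 = 0.5130 d.
D_c = (k_1/k_r) L₀ e^(−k_1 t_c) = (0.415/1.97) × 15.7 × e^(−0.415×0.5130) = 0.2107 × 15.7 × 0.8082 = 2.673 mg/L.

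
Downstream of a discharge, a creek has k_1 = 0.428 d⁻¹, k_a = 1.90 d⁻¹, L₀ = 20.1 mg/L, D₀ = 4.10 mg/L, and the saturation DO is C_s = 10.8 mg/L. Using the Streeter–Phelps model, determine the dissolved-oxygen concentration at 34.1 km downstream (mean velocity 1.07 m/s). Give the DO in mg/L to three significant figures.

DO ≈ 6.67 mg/L

Travel time t = x/v = 34.1 km / (1.07 m/s) = 34100 m / 1.07 m/s = 31870 s = 0.3689 d.
k_1 L₀/(k_a−k_1) = 0.428×20.1/(1.90−0.428) = 8.603/1.472 = 5.844 mg/L.
e^(−k_1 t) = e^(−0.428×0.3689) = 0.8540; e^(−k_a t) = e^(−1.90×0.3689) = 0.4962.
D = 5.844 × (0.8540 − 0.4962) + 4.10 × 0.4962 = 2.091 + 2.034 = 4.125 mg/L.
DO = C_s − D = 10.8 − 4.125 = 6.675 mg/L.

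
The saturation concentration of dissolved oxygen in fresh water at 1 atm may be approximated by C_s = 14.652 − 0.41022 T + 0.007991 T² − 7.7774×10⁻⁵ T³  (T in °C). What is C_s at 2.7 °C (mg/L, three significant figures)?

C_s = 14.652 − 0.41022×2.7 + 0.007991×2.7² − 7.7774×10⁻⁵×2.7³ = 13.60 mg/L.

C_s ≈ 13.6 mg/L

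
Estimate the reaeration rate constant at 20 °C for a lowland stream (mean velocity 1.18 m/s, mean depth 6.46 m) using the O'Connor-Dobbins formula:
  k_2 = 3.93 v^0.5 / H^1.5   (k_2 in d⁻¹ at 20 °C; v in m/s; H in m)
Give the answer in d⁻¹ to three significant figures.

k_2 ≈ 0.260 d⁻¹

k_2 = 3.93 × 1.18^0.5 / 6.46^1.5 = 3.93 × 1.086 / 16.42 = 0.2600 d⁻¹.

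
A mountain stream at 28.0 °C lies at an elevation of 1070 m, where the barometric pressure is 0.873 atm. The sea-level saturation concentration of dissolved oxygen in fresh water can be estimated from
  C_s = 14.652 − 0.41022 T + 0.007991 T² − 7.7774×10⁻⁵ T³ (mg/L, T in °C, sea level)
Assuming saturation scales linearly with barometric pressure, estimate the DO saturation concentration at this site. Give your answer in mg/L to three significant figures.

C_s ≈ 6.74 mg/L

At sea level: C_s = 14.652 − 0.41022×28.0 + 0.007991×28.0² − 7.7774×10⁻⁵×28.0³ = 7.723 mg/L.
Pressure correction: C_s' = 7.723 × 0.873 = 6.743 mg/L.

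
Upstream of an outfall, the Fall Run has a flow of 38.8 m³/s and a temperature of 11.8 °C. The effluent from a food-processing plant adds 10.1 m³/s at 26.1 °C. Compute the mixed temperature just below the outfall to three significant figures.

Flow-weighted mixing: C = (Q_r C_r + Q_w C_w)/(Q_r + Q_w)
= (38.8×11.8 + 10.1×26.1)/(38.8 + 10.1) = 721.5/48.90 = 14.75 °C.

14.8 °C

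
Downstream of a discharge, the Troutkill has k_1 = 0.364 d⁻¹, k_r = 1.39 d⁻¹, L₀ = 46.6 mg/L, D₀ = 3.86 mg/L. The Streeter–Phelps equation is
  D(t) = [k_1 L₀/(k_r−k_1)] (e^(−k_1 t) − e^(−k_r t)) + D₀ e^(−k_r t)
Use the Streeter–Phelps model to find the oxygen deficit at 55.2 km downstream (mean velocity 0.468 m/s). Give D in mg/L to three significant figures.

D ≈ 8.16 mg/L

Travel time t = x/v = 55.2 km / (0.468 m/s) = 55200 m / 0.468 m/s = 117900 s = 1.365 d.
k_1 L₀/(k_r−k_1) = 0.364×46.6/(1.39−0.364) = 16.96/1.026 = 16.53 mg/L.
e^(−k_1 t) = e^(−0.364×1.365) = 0.6084; e^(−k_r t) = e^(−1.39×1.365) = 0.1499.
D = 16.53 × (0.6084 − 0.1499) + 3.86 × 0.1499 = 7.580 + 0.5787 = 8.158 mg/L.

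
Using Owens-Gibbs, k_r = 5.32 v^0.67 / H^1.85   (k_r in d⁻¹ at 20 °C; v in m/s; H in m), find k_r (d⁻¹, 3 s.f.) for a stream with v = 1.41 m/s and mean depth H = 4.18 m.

k_r = 5.32 × 1.41^0.67 / 4.18^1.85 = 5.32 × 1.259 / 14.10 = 0.4750 d⁻¹.

k_r ≈ 0.475 d⁻¹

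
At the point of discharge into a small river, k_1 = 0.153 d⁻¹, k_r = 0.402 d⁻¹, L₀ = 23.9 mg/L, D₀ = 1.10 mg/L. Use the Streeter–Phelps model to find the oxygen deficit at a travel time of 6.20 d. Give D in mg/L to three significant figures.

D ≈ 4.56 mg/L

k_1 L₀/(k_r−k_1) = 0.153×23.9/(0.402−0.153) = 3.657/0.2490 = 14.69 mg/L.
e^(−k_1 t) = e^(−0.153×6.200) = 0.3873; e^(−k_r t) = e^(−0.402×6.200) = 0.08271.
D = 14.69 × (0.3873 − 0.08271) + 1.10 × 0.08271 = 4.473 + 0.09098 = 4.564 mg/L.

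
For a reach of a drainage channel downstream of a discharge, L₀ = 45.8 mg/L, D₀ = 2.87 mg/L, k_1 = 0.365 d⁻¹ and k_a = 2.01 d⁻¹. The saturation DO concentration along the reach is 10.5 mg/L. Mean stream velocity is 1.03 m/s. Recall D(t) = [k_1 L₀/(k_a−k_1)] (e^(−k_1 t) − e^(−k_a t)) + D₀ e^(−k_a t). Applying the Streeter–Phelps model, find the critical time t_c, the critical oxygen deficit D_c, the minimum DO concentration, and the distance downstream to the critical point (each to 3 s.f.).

t_c ≈ 0.835 d; D_c ≈ 6.13 mg/L; min DO ≈ 4.37 mg/L; x_c ≈ 74.3 km

t_c = [1/(k_a−k_1)] ln[(k_a/k_1)(1 − D₀(k_a−k_1)/(k_1 L₀))]
= [1/(2.01−0.365)] ln[(2.01/0.365)(1 − 2.87×1.645/(0.365×45.8))]
= (1/1.645) ln[5.507 × 0.7176] = 0.6079 × ln(3.952) = 0.6079 × 1.374 = 0.8353 d.
L(t_c) = L₀ e^(−k_1 t_c) = 45.8 × 0.7372 = 33.76 mg/L, and at the critical point k_a D_c = k_1 L, so D_c = (0.365/2.01) × 33.76 = 6.131 mg/L.
Minimum DO = C_s − D_c = 10.5 − 6.131 = 4.369 mg/L.
x_c = v t_c = 1.03 m/s × 0.8353 d × 86400 s/d = 74340 m ≈ 74.3 km.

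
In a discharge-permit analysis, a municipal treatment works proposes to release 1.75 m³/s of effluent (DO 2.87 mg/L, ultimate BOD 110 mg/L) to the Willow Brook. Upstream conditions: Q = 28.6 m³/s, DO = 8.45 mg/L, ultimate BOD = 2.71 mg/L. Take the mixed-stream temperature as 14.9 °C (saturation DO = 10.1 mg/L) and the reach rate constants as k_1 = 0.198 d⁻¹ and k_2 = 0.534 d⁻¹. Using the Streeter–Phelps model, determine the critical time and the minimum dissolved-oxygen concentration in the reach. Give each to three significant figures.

Mixed DO = (28.6×8.45 + 1.75×2.87)/(28.6+1.75) = 246.7/30.35 = 8.128 mg/L.
Mixed L₀ = (28.6×2.71 + 1.75×110)/(30.35) = 270.0/30.35 = 8.896 mg/L.
Initial deficit D₀ = C_s − DO₀ = 10.1 − 8.128 = 1.972 mg/L.
t_c = (1/0.3360) ln[(0.534/0.198)(1 − 1.972×0.3360/(0.198×8.896))] = 2.976 × ln(1.683) = 1.549 d.
D_c = (0.198/0.534) × 8.896 × e^(−0.198×1.549) = 0.3708 × 8.896 × 0.7359 = 2.428 mg/L.
Minimum DO = 10.1 − 2.428 = 7.672 mg/L.

t_c ≈ 1.55 d; minimum DO ≈ 7.67 mg/L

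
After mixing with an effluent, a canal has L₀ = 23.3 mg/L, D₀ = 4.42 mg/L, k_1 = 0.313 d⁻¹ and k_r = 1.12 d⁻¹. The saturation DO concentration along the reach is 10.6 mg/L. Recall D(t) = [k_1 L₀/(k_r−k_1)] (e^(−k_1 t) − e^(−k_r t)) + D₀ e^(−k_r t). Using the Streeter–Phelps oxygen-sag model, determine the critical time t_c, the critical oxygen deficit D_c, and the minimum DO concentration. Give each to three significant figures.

t_c ≈ 0.748 d; D_c ≈ 5.15 mg/L; min DO ≈ 5.45 mg/L

With k_r/k_1 = 3.578 and 1 − D₀(k_r−k_1)/(k_1 L₀) = 0.5109,
t_c = ln(3.578 × 0.5109) / (1.12 − 0.313) = ln(1.828) / 0.8070 = 0.6033/0.8070 = 0.7476 d.
D_c = (k_1/k_r) L₀ e^(−k_1 t_c) = (0.313/1.12) × 23.3 × e^(−0.313×0.7476) = 0.2795 × 23.3 × 0.7914 = 5.153 mg/L.
Minimum DO = C_s − D_c = 10.6 − 5.153 = 5.447 mg/L.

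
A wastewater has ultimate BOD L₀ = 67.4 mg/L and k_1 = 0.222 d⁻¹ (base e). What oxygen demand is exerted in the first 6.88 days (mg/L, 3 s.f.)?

y ≈ 52.8 mg/L

y_t = L₀(1 − e^(−k_1 t)) = 67.4 × (1 − e^(−0.222×6.88))
= 67.4 × (1 − 0.2171) = 67.4 × 0.7829 = 52.77 mg/L.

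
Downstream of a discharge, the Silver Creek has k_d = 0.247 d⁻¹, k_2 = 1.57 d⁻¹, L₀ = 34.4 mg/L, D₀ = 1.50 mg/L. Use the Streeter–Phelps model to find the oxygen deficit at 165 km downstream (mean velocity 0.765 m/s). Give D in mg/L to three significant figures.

Travel time t = x/v = 165 km / (0.765 m/s) = 165000 m / 0.765 m/s = 215700 s = 2.496 d.
k_d L₀/(k_2−k_d) = 0.247×34.4/(1.57−0.247) = 8.497/1.323 = 6.422 mg/L.
e^(−k_d t) = e^(−0.247×2.496) = 0.5398; e^(−k_2 t) = e^(−1.57×2.496) = 0.01986.
D = 6.422 × (0.5398 − 0.01986) + 1.50 × 0.01986 = 3.339 + 0.02978 = 3.369 mg/L.

D ≈ 3.37 mg/L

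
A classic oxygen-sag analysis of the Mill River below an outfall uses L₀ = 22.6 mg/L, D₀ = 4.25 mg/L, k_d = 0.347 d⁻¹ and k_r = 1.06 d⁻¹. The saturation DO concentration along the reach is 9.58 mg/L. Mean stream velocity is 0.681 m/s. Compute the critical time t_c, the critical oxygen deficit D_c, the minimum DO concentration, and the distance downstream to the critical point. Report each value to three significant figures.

t_c ≈ 0.881 d; D_c ≈ 5.45 mg/L; min DO ≈ 4.13 mg/L; x_c ≈ 51.8 km

With k_r/k_d = 3.055 and 1 − D₀(k_r−k_d)/(k_d L₀) = 0.6136,
t_c = ln(3.055 × 0.6136) / (1.06 − 0.347) = ln(1.874) / 0.7130 = 0.6283/0.7130 = 0.8812 d.
D_c = (k_d/k_r) L₀ e^(−k_d t_c) = (0.347/1.06) × 22.6 × e^(−0.347×0.8812) = 0.3274 × 22.6 × 0.7366 = 5.449 mg/L.
Minimum DO = C_s − D_c = 9.58 − 5.449 = 4.131 mg/L.
x_c = v t_c = 0.681 m/s × 0.8812 d × 86400 s/d = 51850 m ≈ 51.8 km.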